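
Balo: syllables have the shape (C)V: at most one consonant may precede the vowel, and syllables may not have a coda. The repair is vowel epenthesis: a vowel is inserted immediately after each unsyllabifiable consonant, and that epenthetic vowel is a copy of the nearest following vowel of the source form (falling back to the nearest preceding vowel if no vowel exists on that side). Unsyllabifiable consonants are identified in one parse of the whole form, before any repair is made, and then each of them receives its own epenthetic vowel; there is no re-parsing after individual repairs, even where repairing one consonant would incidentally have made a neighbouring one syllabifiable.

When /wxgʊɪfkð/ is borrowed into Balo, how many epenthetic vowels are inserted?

The unsyllabifiable consonants are /w/, /x/, /f/, /k/, /ð/; each receives one epenthetic vowel.

5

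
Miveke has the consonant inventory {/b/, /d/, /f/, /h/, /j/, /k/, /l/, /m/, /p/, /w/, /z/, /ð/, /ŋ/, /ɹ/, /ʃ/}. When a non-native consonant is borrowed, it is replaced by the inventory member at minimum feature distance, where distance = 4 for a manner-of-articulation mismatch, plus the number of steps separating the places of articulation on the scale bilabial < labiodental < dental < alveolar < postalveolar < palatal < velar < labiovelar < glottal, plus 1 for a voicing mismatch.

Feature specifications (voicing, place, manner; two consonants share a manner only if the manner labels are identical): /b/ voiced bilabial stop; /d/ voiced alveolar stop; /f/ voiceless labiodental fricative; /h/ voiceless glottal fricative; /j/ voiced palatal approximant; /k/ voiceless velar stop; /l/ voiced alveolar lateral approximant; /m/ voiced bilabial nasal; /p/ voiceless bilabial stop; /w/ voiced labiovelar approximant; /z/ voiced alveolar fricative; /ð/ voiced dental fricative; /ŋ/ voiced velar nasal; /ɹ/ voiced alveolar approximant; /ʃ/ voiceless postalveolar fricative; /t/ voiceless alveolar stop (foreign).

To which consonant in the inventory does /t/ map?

/d/ is closest: same manner (stop), place distance 0 (alveolar→alveolar), voicing differs (+1); total 1. Next closest is /k/ at distance 3.

d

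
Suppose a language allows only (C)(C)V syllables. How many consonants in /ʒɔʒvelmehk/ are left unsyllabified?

2

Syllabifying with onset maximization leaves /h/, /k/ stranded (no codas are permitted; onsets may contain at most 2 consonants).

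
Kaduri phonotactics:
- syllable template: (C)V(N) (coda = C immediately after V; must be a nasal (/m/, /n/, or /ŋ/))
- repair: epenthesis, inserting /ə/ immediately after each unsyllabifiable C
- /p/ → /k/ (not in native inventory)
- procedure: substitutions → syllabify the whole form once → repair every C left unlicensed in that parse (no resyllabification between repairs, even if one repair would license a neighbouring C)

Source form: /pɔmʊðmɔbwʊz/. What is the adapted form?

kɔmʊðəmɔbəwʊzə

Substitution: /p/ → /k/, giving /kɔmʊðmɔbwʊz/.
The consonants /ð/, /b/, /z/ cannot be parsed into a legal (C)V(N) syllable (only a nasal (/m/, /n/, or /ŋ/) is licensed in coda position; onsets are limited to one consonant).
Each unlicensed consonant becomes the onset of a new syllable: /ð/ → /ðə/, /b/ → /bə/, /z/ → /zə/.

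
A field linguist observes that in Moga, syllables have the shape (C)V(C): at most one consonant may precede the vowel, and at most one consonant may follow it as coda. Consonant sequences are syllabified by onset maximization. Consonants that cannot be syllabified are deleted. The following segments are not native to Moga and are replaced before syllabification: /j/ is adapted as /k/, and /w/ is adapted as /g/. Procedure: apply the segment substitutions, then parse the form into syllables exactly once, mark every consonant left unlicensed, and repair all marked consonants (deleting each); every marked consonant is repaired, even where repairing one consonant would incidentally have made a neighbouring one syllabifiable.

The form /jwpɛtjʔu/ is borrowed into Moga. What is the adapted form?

Substitution: /j/ → /k/, /w/ → /g/, giving /kgpɛtkʔu/.
Under (C)V(C), the unsyllabifiable consonants are /k/, /g/, /k/ (at most one coda consonant is licensed; onsets are limited to one consonant).
Deleting the stranded consonants removes /k/, /g/, /k/.

pɛtʔu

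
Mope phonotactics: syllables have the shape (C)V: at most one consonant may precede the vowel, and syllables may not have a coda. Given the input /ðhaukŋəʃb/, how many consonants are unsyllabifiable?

The consonants /ð/, /k/, /ʃ/, /b/ cannot be parsed into a legal (C)V syllable (no codas are permitted; onsets are limited to one consonant).

4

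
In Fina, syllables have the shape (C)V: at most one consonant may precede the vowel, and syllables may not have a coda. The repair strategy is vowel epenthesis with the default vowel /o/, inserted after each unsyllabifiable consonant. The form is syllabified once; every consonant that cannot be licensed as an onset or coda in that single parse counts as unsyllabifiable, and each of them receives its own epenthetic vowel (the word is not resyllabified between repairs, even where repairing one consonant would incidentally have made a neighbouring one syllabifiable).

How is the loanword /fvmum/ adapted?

fovomumo

Syllabifying with onset maximization leaves /f/, /v/, /m/ stranded (no codas are permitted; onsets are limited to one consonant).
Each unlicensed consonant becomes the onset of a new syllable: /f/ → /fo/, /v/ → /vo/, /m/ → /mo/.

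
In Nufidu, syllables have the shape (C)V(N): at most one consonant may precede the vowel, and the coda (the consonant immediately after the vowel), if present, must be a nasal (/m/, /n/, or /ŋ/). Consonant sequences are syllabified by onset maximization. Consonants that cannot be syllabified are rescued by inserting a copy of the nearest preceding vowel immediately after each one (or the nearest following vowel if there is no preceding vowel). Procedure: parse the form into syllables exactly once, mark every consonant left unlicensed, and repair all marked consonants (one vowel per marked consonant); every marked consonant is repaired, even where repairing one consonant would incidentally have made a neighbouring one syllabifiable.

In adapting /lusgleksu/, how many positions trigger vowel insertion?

3

The unsyllabifiable consonants are /s/, /g/, /k/; each receives one epenthetic vowel.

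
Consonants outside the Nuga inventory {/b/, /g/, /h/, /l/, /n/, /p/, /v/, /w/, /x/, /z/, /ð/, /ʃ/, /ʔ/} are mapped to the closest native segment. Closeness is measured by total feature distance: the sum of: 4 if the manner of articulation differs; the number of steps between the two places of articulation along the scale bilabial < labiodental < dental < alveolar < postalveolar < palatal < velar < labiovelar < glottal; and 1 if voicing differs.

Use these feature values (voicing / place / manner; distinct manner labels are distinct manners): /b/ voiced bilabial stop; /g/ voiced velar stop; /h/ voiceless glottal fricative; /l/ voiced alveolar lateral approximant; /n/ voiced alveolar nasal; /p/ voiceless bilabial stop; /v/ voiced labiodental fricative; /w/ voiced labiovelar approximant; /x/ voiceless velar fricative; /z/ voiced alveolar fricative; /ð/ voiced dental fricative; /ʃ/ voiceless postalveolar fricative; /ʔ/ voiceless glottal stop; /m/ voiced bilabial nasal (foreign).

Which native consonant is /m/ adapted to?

/n/ is closest: same manner (nasal), place distance 3 (bilabial→alveolar), same voicing; total 3. Next closest is /b/ at distance 4.

n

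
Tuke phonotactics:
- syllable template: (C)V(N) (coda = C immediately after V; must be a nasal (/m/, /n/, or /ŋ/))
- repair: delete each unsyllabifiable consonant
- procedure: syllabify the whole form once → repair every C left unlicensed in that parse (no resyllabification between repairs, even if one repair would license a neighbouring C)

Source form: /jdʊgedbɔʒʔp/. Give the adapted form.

Under (C)V(N), the unsyllabifiable consonants are /j/, /d/, /ʒ/, /ʔ/, /p/ (only a nasal (/m/, /n/, or /ŋ/) is licensed in coda position; onsets are limited to one consonant).
Each unlicensed consonant is deleted: /j/, /d/, /ʒ/, /ʔ/, /p/.

dʊgebɔ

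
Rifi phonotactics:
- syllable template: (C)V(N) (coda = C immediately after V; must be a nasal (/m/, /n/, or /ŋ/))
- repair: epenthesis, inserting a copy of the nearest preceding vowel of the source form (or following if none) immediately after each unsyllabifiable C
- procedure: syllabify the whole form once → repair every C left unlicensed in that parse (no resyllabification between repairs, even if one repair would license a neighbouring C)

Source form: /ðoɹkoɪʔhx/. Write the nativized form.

The consonants /ɹ/, /ʔ/, /h/, /x/ cannot be parsed into a legal (C)V(N) syllable (only a nasal (/m/, /n/, or /ŋ/) is licensed in coda position; onsets are limited to one consonant).
Epenthesis after each stranded consonant: /ɹ/ → /ɹo/, /ʔ/ → /ʔɪ/, /h/ → /hɪ/, /x/ → /xɪ/.

ðoɹokoɪʔɪhɪxɪ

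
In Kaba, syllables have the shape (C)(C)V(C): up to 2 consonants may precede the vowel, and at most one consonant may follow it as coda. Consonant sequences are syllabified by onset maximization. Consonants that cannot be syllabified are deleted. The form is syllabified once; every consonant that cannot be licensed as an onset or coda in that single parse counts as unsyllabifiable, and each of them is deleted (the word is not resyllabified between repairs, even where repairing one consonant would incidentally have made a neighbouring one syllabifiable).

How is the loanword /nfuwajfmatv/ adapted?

nfuwajfmat

Under (C)(C)V(C), the unsyllabifiable consonants are /v/ (at most one coda consonant is licensed; onsets may contain at most 2 consonants).
Deletion applies to /v/.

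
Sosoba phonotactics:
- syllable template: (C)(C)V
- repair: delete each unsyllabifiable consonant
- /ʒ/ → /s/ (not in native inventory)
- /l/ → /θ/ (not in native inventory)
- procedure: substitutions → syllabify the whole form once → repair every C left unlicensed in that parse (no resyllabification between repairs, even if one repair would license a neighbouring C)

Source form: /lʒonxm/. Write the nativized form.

Substitution: /l/ → /θ/, /ʒ/ → /s/, giving /θsonxm/.
The consonants /n/, /x/, /m/ cannot be parsed into a legal (C)(C)V syllable (no codas are permitted; onsets may contain at most 2 consonants).
Deleting the stranded consonants removes /n/, /x/, /m/.

θso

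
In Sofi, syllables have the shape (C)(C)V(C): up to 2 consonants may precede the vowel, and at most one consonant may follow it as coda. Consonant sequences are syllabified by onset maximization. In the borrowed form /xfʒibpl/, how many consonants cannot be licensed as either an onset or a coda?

The consonants /x/, /p/, /l/ cannot be parsed into a legal (C)(C)V(C) syllable (at most one coda consonant is licensed; onsets may contain at most 2 consonants).

3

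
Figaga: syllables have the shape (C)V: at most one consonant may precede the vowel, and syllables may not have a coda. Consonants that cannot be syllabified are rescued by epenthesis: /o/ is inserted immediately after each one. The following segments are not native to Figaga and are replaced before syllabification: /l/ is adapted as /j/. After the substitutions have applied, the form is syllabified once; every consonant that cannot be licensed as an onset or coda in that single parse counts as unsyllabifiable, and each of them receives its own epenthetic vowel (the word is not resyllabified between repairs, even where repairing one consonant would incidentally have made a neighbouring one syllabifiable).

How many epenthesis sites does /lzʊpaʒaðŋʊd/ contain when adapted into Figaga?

3

After substitution the input is /jzʊpaʒaðŋʊd/.
The unsyllabifiable consonants are /j/, /ð/, /d/; each receives one epenthetic vowel.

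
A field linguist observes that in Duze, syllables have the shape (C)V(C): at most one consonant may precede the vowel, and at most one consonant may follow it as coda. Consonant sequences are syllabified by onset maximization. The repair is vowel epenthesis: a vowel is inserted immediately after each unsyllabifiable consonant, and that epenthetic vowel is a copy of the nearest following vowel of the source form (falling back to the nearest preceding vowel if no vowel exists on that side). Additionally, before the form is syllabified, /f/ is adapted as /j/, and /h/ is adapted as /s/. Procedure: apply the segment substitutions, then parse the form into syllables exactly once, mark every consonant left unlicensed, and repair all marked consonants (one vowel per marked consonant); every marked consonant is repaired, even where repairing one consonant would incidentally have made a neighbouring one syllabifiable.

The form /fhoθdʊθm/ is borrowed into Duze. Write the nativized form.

Substitution: /f/ → /j/, /h/ → /s/, giving /jsoθdʊθm/.
The consonants /j/, /m/ cannot be parsed into a legal (C)V(C) syllable (at most one coda consonant is licensed; onsets are limited to one consonant).
Epenthesis after each stranded consonant: /j/ → /jo/, /m/ → /mʊ/.

josoθdʊθmʊ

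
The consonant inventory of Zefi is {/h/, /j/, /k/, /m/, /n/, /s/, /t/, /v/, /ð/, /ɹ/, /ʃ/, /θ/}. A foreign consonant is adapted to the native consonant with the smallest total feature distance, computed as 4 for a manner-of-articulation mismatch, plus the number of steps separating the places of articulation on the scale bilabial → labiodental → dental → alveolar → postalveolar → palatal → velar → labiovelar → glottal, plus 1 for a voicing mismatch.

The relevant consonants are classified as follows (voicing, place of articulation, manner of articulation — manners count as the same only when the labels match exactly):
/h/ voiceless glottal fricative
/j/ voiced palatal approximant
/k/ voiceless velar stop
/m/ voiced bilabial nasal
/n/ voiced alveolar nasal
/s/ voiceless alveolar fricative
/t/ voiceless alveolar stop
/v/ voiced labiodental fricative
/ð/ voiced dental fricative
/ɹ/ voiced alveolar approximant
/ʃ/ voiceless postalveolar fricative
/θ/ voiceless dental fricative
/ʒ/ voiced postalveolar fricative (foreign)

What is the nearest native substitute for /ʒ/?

/ʃ/ is closest: same manner (fricative), place distance 0 (postalveolar→postalveolar), voicing differs (+1); total 1. Next closest is /s/ at distance 2.

ʃ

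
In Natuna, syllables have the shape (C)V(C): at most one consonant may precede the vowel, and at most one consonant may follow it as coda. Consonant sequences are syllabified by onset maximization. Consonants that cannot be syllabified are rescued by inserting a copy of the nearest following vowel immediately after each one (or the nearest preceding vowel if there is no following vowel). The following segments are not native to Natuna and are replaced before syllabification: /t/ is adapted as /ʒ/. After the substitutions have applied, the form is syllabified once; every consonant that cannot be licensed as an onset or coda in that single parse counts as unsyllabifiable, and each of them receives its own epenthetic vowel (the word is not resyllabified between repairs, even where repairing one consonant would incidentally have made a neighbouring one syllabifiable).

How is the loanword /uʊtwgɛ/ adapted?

uʊʒwɛgɛ

Substitution: /t/ → /ʒ/, giving /uʊʒwgɛ/.
Syllabifying with onset maximization leaves /w/ stranded (at most one coda consonant is licensed; onsets are limited to one consonant).
Each unlicensed consonant becomes the onset of a new syllable: /w/ → /wɛ/.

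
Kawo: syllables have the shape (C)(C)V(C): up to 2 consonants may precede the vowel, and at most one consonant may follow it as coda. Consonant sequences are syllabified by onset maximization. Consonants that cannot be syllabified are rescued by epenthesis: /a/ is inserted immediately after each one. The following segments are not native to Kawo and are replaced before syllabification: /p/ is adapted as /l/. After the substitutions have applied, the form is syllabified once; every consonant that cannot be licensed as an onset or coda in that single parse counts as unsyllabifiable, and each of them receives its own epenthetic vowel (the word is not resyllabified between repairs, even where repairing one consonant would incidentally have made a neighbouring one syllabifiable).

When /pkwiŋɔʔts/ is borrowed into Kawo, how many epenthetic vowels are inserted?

After substitution the input is /lkwiŋɔʔts/.
The unsyllabifiable consonants are /l/, /t/, /s/; each receives one epenthetic vowel.

3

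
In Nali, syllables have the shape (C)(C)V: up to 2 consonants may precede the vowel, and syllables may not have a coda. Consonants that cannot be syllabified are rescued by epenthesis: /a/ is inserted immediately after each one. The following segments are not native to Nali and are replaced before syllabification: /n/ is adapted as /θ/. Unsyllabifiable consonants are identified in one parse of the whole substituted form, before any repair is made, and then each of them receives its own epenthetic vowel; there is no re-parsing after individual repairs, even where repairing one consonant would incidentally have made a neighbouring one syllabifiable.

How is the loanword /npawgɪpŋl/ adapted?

Substitution: /n/ → /θ/, giving /θpawgɪpŋl/.
Syllabifying with onset maximization leaves /p/, /ŋ/, /l/ stranded (no codas are permitted; onsets may contain at most 2 consonants).
Each unlicensed consonant becomes the onset of a new syllable: /p/ → /pa/, /ŋ/ → /ŋa/, /l/ → /la/.

θpawgɪpaŋala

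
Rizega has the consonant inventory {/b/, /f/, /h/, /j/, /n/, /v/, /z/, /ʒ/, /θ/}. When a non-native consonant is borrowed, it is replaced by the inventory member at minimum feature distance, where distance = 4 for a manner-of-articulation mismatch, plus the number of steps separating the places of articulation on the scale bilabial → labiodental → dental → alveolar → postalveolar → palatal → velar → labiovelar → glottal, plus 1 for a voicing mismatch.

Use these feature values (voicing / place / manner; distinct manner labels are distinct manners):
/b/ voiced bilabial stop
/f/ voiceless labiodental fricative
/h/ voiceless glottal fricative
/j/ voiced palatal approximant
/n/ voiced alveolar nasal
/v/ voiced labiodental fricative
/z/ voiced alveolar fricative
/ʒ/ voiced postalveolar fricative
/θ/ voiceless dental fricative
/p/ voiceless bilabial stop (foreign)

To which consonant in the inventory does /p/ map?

/b/ is closest: same manner (stop), place distance 0 (bilabial→bilabial), voicing differs (+1); total 1. Next closest is /f/ at distance 5.

b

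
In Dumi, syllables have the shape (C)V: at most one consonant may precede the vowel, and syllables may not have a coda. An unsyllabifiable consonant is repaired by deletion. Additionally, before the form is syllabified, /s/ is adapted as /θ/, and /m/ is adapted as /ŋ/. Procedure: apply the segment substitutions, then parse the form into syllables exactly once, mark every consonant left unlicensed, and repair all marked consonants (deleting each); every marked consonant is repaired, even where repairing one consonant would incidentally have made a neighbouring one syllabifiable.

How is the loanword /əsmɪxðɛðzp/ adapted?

əŋɪðɛ

Substitution: /s/ → /θ/, /m/ → /ŋ/, giving /əθŋɪxðɛðzp/.
Under (C)V, the unsyllabifiable consonants are /θ/, /x/, /ð/, /z/, /p/ (no codas are permitted; onsets are limited to one consonant).
Deleting the stranded consonants removes /θ/, /x/, /ð/, /z/, /p/.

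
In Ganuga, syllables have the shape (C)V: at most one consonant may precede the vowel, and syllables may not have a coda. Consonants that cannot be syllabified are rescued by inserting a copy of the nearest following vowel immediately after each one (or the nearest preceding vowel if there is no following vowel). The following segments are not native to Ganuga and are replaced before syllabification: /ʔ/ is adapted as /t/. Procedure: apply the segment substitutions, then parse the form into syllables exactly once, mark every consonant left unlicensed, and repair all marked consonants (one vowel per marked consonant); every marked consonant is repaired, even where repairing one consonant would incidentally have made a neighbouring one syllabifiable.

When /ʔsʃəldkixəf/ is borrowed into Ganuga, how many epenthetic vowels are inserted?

5

After substitution the input is /tsʃəldkixəf/.
The unsyllabifiable consonants are /t/, /s/, /l/, /d/, /f/; each receives one epenthetic vowel.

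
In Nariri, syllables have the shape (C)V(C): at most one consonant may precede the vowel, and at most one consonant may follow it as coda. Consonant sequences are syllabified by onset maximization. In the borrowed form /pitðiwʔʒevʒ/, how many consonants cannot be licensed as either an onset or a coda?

Syllabifying with onset maximization leaves /ʔ/, /ʒ/ stranded (at most one coda consonant is licensed; onsets are limited to one consonant).

2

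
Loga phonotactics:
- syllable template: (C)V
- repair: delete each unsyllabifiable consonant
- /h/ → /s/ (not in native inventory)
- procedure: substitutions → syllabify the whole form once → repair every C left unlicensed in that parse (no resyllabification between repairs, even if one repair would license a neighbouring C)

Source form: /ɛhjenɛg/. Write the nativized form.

ɛjenɛ

Substitution: /h/ → /s/, giving /ɛsjenɛg/.
The consonants /s/, /g/ cannot be parsed into a legal (C)V syllable (no codas are permitted; onsets are limited to one consonant).
Deletion applies to /s/, /g/.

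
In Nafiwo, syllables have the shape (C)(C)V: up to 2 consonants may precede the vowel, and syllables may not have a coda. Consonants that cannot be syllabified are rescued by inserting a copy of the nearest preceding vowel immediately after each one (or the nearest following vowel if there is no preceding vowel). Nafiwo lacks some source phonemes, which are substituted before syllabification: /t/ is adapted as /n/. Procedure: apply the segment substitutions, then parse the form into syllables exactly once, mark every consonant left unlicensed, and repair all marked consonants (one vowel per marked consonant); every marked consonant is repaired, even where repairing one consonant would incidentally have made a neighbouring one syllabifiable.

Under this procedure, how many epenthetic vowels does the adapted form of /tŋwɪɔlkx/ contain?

4

After substitution the input is /nŋwɪɔlkx/.
The unsyllabifiable consonants are /n/, /l/, /k/, /x/; each receives one epenthetic vowel.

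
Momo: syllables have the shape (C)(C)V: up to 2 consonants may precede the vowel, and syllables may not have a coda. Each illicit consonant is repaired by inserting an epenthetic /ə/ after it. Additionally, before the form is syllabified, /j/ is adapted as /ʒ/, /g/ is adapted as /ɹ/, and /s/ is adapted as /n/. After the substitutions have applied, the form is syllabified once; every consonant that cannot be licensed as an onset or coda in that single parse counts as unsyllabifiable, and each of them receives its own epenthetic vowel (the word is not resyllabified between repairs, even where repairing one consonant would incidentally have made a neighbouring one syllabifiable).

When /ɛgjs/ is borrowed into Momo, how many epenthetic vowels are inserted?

3

After substitution the input is /ɛɹʒn/.
The unsyllabifiable consonants are /ɹ/, /ʒ/, /n/; each receives one epenthetic vowel.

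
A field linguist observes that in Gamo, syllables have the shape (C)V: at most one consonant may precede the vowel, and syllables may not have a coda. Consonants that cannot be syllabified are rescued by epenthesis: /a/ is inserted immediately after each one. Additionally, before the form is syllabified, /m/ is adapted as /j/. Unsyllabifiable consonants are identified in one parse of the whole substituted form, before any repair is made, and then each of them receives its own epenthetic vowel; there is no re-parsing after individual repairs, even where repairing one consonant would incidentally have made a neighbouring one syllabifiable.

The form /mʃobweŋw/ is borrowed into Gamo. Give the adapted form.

Substitution: /m/ → /j/, giving /jʃobweŋw/.
The consonants /j/, /b/, /ŋ/, /w/ cannot be parsed into a legal (C)V syllable (no codas are permitted; onsets are limited to one consonant).
Each unlicensed consonant becomes the onset of a new syllable: /j/ → /ja/, /b/ → /ba/, /ŋ/ → /ŋa/, /w/ → /wa/.

jaʃobaweŋawa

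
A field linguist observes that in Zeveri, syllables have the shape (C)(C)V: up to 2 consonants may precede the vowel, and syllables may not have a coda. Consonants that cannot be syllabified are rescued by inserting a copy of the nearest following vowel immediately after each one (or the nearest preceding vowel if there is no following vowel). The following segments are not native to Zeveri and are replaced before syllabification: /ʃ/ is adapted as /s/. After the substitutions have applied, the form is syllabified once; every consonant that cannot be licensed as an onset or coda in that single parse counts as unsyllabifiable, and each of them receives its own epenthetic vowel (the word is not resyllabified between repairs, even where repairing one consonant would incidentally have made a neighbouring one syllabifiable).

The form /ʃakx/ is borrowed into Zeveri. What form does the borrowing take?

Substitution: /ʃ/ → /s/, giving /sakx/.
Syllabifying with onset maximization leaves /k/, /x/ stranded (no codas are permitted; onsets may contain at most 2 consonants).
Inserting the epenthetic vowel yields /k/ → /ka/, /x/ → /xa/.

sakaxa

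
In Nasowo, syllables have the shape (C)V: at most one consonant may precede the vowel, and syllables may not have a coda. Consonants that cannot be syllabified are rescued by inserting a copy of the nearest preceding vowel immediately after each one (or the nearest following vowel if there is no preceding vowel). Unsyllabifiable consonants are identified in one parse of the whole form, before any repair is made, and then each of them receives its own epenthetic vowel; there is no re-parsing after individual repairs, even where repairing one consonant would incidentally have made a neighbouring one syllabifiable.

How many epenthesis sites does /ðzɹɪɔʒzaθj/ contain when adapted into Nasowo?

The unsyllabifiable consonants are /ð/, /z/, /ʒ/, /θ/, /j/; each receives one epenthetic vowel.

5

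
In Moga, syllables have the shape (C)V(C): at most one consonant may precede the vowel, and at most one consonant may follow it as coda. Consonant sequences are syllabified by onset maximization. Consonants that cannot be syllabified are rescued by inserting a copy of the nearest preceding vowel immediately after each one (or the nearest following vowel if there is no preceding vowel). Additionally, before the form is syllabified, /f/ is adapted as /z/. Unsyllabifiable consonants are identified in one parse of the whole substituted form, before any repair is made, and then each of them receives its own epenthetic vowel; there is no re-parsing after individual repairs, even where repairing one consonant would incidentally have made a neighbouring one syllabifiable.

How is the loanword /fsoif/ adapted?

Substitution: /f/ → /z/, giving /zsoiz/.
The consonants /z/ cannot be parsed into a legal (C)V(C) syllable (at most one coda consonant is licensed; onsets are limited to one consonant).
Inserting the epenthetic vowel yields /z/ → /zo/.

zosoiz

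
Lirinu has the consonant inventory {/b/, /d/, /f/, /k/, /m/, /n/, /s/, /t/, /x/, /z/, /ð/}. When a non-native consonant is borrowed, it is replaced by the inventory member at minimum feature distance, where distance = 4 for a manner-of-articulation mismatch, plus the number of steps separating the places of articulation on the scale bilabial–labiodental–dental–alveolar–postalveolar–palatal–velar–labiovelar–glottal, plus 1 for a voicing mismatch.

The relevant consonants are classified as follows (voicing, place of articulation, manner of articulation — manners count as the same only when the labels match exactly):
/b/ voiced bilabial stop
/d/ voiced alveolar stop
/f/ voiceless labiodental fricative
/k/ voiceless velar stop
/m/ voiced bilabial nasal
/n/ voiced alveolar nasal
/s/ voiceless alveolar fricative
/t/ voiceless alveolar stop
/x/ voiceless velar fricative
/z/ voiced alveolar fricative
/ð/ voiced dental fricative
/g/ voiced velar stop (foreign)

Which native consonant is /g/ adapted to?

/k/ is closest: same manner (stop), place distance 0 (velar→velar), voicing differs (+1); total 1. Next closest is /d/ at distance 3.

k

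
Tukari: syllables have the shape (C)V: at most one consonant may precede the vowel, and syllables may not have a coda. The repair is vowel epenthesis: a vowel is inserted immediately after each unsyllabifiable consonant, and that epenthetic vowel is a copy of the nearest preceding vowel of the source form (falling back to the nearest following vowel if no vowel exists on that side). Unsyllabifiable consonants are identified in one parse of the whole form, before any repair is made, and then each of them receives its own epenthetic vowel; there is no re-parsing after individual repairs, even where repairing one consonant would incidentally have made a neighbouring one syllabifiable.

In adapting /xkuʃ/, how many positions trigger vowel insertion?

The unsyllabifiable consonants are /x/, /ʃ/; each receives one epenthetic vowel.

2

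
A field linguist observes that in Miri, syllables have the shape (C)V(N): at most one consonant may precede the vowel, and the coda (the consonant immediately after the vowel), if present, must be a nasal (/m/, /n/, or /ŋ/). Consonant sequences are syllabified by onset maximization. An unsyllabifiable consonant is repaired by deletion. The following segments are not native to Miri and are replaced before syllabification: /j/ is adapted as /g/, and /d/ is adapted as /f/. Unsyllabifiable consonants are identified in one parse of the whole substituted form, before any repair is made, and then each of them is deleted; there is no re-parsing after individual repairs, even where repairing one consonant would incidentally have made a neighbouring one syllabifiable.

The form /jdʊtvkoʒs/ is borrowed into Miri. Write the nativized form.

fʊko

Substitution: /j/ → /g/, /d/ → /f/, giving /gfʊtvkoʒs/.
The consonants /g/, /t/, /v/, /ʒ/, /s/ cannot be parsed into a legal (C)V(N) syllable (only a nasal (/m/, /n/, or /ŋ/) is licensed in coda position; onsets are limited to one consonant).
Deleting the stranded consonants removes /g/, /t/, /v/, /ʒ/, /s/.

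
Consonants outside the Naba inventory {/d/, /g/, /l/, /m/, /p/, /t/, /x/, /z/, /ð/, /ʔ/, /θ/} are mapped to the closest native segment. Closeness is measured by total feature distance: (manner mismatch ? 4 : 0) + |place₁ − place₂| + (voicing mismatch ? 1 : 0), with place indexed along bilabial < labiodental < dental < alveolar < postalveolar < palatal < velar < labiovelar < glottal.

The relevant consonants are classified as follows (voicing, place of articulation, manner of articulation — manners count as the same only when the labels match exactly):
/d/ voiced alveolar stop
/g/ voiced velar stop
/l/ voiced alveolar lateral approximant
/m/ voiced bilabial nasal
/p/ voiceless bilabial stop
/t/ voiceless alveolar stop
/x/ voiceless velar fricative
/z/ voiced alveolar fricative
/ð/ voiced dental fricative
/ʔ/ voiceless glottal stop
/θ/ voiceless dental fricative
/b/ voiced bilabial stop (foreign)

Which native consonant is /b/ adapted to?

p

/p/ is closest: same manner (stop), place distance 0 (bilabial→bilabial), voicing differs (+1); total 1. Next closest is /d/ at distance 3.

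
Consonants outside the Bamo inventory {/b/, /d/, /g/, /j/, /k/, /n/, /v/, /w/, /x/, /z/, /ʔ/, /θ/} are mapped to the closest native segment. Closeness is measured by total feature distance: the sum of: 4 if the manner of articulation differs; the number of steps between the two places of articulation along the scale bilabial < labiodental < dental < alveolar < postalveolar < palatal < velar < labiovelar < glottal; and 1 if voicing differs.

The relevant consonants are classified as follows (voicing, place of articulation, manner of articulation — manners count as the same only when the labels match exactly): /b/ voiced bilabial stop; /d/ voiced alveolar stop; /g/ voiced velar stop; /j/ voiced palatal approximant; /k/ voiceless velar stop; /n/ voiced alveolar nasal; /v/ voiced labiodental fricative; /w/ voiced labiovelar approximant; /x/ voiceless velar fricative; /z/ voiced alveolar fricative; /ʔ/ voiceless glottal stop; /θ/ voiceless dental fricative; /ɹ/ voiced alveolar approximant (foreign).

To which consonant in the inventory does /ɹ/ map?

/j/ is closest: same manner (approximant), place distance 2 (alveolar→palatal), same voicing; total 2. Next closest is /d/ at distance 4.

j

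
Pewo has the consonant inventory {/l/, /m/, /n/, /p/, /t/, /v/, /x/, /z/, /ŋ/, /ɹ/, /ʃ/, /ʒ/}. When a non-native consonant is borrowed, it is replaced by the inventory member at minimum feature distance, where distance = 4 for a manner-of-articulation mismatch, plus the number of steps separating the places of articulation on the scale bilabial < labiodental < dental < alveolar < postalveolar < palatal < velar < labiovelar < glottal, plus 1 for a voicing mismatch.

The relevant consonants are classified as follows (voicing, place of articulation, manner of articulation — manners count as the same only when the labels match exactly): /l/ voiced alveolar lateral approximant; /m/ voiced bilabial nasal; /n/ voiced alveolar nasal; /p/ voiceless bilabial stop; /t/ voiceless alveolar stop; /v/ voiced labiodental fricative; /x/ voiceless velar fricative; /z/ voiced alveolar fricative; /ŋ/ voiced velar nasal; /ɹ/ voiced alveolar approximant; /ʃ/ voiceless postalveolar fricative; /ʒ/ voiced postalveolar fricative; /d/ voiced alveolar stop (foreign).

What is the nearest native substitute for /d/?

/t/ is closest: same manner (stop), place distance 0 (alveolar→alveolar), voicing differs (+1); total 1. Next closest is /l/ at distance 4.

t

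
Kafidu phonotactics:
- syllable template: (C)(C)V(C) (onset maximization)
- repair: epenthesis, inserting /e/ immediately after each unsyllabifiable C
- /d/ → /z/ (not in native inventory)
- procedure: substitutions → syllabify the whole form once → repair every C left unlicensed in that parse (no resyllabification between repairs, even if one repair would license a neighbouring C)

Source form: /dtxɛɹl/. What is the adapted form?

zetxɛɹle

Substitution: /d/ → /z/, giving /ztxɛɹl/.
Under (C)(C)V(C), the unsyllabifiable consonants are /z/, /l/ (at most one coda consonant is licensed; onsets may contain at most 2 consonants).
Each unlicensed consonant becomes the onset of a new syllable: /z/ → /ze/, /l/ → /le/.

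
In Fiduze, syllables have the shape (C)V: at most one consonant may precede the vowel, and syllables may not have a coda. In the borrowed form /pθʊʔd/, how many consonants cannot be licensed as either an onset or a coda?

The consonants /p/, /ʔ/, /d/ cannot be parsed into a legal (C)V syllable (no codas are permitted; onsets are limited to one consonant).

3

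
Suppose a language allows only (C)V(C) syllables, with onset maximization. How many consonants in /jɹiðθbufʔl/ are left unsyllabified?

4

Under (C)V(C), the unsyllabifiable consonants are /j/, /θ/, /ʔ/, /l/ (at most one coda consonant is licensed; onsets are limited to one consonant).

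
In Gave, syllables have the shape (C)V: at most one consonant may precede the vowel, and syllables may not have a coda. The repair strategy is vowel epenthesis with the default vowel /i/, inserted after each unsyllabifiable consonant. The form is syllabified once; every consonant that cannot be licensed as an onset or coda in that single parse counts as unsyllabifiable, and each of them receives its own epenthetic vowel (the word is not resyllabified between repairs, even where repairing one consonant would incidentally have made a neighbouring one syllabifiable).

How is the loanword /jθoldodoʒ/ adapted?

jiθolidodoʒi

Syllabifying with onset maximization leaves /j/, /l/, /ʒ/ stranded (no codas are permitted; onsets are limited to one consonant).
Inserting the epenthetic vowel yields /j/ → /ji/, /l/ → /li/, /ʒ/ → /ʒi/.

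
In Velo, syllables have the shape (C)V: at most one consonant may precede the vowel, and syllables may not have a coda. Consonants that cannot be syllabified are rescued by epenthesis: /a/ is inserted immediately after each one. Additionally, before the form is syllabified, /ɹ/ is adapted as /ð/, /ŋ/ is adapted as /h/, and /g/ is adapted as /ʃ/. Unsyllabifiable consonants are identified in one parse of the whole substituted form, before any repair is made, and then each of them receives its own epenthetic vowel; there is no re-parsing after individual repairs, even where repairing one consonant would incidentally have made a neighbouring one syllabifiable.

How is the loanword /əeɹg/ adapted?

Substitution: /ɹ/ → /ð/, /g/ → /ʃ/, giving /əeðʃ/.
Syllabifying with onset maximization leaves /ð/, /ʃ/ stranded (no codas are permitted; onsets are limited to one consonant).
Inserting the epenthetic vowel yields /ð/ → /ða/, /ʃ/ → /ʃa/.

əeðaʃa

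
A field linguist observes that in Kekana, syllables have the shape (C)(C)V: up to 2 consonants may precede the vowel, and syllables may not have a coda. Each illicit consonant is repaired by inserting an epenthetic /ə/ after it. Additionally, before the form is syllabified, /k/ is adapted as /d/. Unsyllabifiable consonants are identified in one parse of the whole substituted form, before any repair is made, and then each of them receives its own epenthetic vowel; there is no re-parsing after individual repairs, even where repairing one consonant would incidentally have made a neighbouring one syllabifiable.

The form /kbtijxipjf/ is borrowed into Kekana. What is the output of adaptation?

Substitution: /k/ → /d/, giving /dbtijxipjf/.
The consonants /d/, /p/, /j/, /f/ cannot be parsed into a legal (C)(C)V syllable (no codas are permitted; onsets may contain at most 2 consonants).
Epenthesis after each stranded consonant: /d/ → /də/, /p/ → /pə/, /j/ → /jə/, /f/ → /fə/.

dəbtijxipəjəfə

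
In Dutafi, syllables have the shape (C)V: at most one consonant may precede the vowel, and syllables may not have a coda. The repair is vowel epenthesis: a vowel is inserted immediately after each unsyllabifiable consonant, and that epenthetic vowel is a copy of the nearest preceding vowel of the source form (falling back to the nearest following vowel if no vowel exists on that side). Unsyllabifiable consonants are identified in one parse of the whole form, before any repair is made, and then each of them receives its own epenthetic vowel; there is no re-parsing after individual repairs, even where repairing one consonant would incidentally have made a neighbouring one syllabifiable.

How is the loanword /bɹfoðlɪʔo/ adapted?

The consonants /b/, /ɹ/, /ð/ cannot be parsed into a legal (C)V syllable (no codas are permitted; onsets are limited to one consonant).
Each unlicensed consonant becomes the onset of a new syllable: /b/ → /bo/, /ɹ/ → /ɹo/, /ð/ → /ðo/.

boɹofoðolɪʔo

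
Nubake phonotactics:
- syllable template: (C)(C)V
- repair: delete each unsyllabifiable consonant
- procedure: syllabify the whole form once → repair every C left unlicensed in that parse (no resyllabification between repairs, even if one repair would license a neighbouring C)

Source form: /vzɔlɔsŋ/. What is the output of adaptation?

vzɔlɔ

The consonants /s/, /ŋ/ cannot be parsed into a legal (C)(C)V syllable (no codas are permitted; onsets may contain at most 2 consonants).
Each unlicensed consonant is deleted: /s/, /ŋ/.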